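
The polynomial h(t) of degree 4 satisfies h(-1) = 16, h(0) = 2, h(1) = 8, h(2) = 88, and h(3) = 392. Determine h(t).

h(t) = 4t^4 + t^3 + 6t^2 - 5t + 2

Write h(t) = at^4 + bt^3 + ct^2 + dt + e. Substituting each data point gives a linear system:
  a - b + c - d + e = 16
  e = 2
  a + b + c + d + e = 8
  16a + 8b + 4c + 2d + e = 88
  81a + 27b + 9c + 3d + e = 392
Solving the system yields a = 4, b = 1, c = 6, d = -5, e = 2.
So h(t) = 4t⁴ + t³ + 6t² - 5t + 2.
Check: h(2) = 88. ✓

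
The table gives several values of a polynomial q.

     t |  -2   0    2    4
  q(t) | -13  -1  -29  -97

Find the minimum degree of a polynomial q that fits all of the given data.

2

Forward differences of the values at t = -2, 0, 2, 4:
  q  : -13  -1  -29  -97
  Δ  : 12  -28  -68
  Δ^2: -40  -40
  Δ^3: 0
The second differences are constant (-40) and nonzero, while all higher differences vanish, so the minimal degree is 2.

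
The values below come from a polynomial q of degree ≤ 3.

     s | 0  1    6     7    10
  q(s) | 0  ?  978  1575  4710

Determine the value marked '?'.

The 4 known points determine the degree-3 polynomial uniquely.
Write q(s) = as^3 + bs^2 + cs + d. Substituting each data point gives a linear system:
  d = 0
  216a + 36b + 6c + d = 978
  343a + 49b + 7c + d = 1575
  1000a + 100b + 10c + d = 4710
Solving the system yields a = 5, b = -3, c = 1, d = 0.
So q(s) = 5s^3 - 3s^2 + s.
Then q(1) = 3.

3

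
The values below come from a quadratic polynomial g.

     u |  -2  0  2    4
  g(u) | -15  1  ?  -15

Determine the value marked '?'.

1

The 3 known points determine the degree-2 polynomial uniquely.
Write g(u) = au^2 + bu + c. Substituting each data point gives a linear system:
  4a - 2b + c = -15
  c = 1
  16a + 4b + c = -15
Solving the system yields a = -2, b = 4, c = 1.
So g(u) = -2u^2 + 4u + 1.
Then g(2) = 1.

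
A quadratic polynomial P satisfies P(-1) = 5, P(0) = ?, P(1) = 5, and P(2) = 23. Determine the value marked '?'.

-1

The 3 known points determine the degree-2 polynomial uniquely.
Write P(t) = at^2 + bt + c. Substituting each data point gives a linear system:
  a - b + c = 5
  a + b + c = 5
  4a + 2b + c = 23
Solving the system yields a = 6, b = 0, c = -1.
So P(t) = 6t² - 1.
Then P(0) = -1.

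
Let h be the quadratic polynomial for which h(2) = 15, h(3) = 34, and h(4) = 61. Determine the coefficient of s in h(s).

-1

Write h(s) = as^2 + bs + c. Substituting each data point gives a linear system:
  4a + 2b + c = 15
  9a + 3b + c = 34
  16a + 4b + c = 61
Solving the system yields a = 4, b = -1, c = 1.
So h(s) = 4s^2 - s + 1.
The coefficient of s is -1.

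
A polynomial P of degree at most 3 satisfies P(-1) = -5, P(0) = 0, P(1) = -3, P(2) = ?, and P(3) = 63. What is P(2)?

On equispaced nodes a degree-3 polynomial has vanishing fourth forward difference, so
  P(-1) - 4·P(0) + 6·P(1) - 4·P(2) + P(3) = 0.
Substituting the known values and solving for P(2):
  -4·P(2) = -40
  P(2) = 10.

10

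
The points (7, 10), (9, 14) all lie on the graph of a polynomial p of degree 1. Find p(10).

Using the Lagrange interpolation formula with nodes 7, 9:
  L_0(x) = (x - 9) / -2
  L_1(x) = (x - 7) / 2
Then p(x) = 10·L_0(x) + 14·L_1(x).
Expanding and collecting terms gives p(x) = 2x - 4.
Evaluating at x = 10: p(10) = 16.

16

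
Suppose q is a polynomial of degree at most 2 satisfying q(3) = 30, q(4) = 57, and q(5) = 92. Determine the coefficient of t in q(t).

Write q(t) = at^2 + bt + c. Substituting each data point gives a linear system:
  9a + 3b + c = 30
  16a + 4b + c = 57
  25a + 5b + c = 92
Solving the system yields a = 4, b = -1, c = -3.
So q(t) = 4t^2 - t - 3.
The coefficient of t is -1.

-1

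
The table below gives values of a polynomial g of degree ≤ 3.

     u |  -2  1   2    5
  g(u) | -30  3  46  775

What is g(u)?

Write g(u) = au^3 + bu^2 + cu + d. Substituting each data point gives a linear system:
  -8a + 4b - 2c + d = -30
  a + b + c + d = 3
  8a + 4b + 2c + d = 46
  125a + 25b + 5c + d = 775
Solving the system yields a = 6, b = 2, c = -5, d = 0.
So g(u) = 6u^3 + 2u^2 - 5u.
Check: g(2) = 46. ✓

g(u) = 6u^3 + 2u^2 - 5u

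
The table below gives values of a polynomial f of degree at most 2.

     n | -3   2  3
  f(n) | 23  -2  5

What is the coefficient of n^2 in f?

2

Write f(n) = an^2 + bn + c. Substituting each data point gives a linear system:
  9a - 3b + c = 23
  4a + 2b + c = -2
  9a + 3b + c = 5
Solving the system yields a = 2, b = -3, c = -4.
So f(n) = 2n^2 - 3n - 4.
The leading coefficient is 2.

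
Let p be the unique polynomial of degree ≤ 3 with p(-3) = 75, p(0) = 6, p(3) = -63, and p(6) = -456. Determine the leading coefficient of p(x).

-2

Write p(x) = ax^3 + bx^2 + cx + d. Substituting each data point gives a linear system:
  -27a + 9b - 3c + d = 75
  d = 6
  27a + 9b + 3c + d = -63
  216a + 36b + 6c + d = -456
Solving the system yields a = -2, b = 0, c = -5, d = 6.
So p(x) = -2x³ - 5x + 6.
The leading coefficient is -2.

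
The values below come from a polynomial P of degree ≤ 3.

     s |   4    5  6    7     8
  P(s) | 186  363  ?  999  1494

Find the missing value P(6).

On equispaced nodes a degree-3 polynomial has vanishing fourth forward difference, so
  P(4) - 4·P(5) + 6·P(6) - 4·P(7) + P(8) = 0.
Substituting the known values and solving for P(6):
  6·P(6) = 3768
  P(6) = 628.

628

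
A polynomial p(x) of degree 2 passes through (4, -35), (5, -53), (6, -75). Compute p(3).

-21

Write p(x) = ax^2 + bx + c. Substituting each data point gives a linear system:
  16a + 4b + c = -35
  25a + 5b + c = -53
  36a + 6b + c = -75
Solving the system yields a = -2, b = 0, c = -3.
So p(x) = -2x^2 - 3.
Then p(3) = -21.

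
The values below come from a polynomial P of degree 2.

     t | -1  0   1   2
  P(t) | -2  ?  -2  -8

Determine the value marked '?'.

0

The 3 known points determine the degree-2 polynomial uniquely.
Write P(t) = at^2 + bt + c. Substituting each data point gives a linear system:
  a - b + c = -2
  a + b + c = -2
  4a + 2b + c = -8
Solving the system yields a = -2, b = 0, c = 0.
So P(t) = -2t^2.
Then P(0) = 0.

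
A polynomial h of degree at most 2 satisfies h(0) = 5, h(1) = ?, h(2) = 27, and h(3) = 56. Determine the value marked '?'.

10

The 3 known points determine the degree-2 polynomial uniquely.
Write h(x) = ax^2 + bx + c. Substituting each data point gives a linear system:
  c = 5
  4a + 2b + c = 27
  9a + 3b + c = 56
Solving the system yields a = 6, b = -1, c = 5.
So h(x) = 6x² - x + 5.
Then h(1) = 10.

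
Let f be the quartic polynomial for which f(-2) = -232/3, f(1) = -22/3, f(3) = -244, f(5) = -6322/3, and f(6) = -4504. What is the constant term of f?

-4

Write f(s) = as^4 + bs^3 + cs^2 + ds + e. Substituting each data point gives a linear system:
  16a - 8b + 4c - 2d + e = -232/3
  a + b + c + d + e = -22/3
  81a + 27b + 9c + 3d + e = -244
  625a + 125b + 25c + 5d + e = -6322/3
  1296a + 216b + 36c + 6d + e = -4504
Solving the system yields a = -4, b = 3, c = 5/3, d = -4, e = -4.
So f(s) = -4s⁴ + 3s³ + (5/3)s² - 4s - 4.
The constant term is -4.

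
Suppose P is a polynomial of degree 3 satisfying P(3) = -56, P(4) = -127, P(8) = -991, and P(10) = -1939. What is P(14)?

Write P(u) = au^3 + bu^2 + cu + d. Substituting each data point gives a linear system:
  27a + 9b + 3c + d = -56
  64a + 16b + 4c + d = -127
  512a + 64b + 8c + d = -991
  1000a + 100b + 10c + d = -1939
Solving the system yields a = -2, b = 1, c = -4, d = 1.
So P(u) = -2u^3 + u^2 - 4u + 1.
Then P(14) = -5347.

-5347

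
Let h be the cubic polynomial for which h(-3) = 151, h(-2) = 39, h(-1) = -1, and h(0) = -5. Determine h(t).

h(t) = -6t^3 + 2t - 5

Write h(t) = at^3 + bt^2 + ct + d. Substituting each data point gives a linear system:
  -27a + 9b - 3c + d = 151
  -8a + 4b - 2c + d = 39
  -a + b - c + d = -1
  d = -5
Solving the system yields a = -6, b = 0, c = 2, d = -5.
So h(t) = -6t^3 + 2t - 5.
Check: h(-2) = 39. ✓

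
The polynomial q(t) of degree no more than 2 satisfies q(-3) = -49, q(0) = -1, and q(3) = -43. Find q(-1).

Forward differences of the values at t = -3, 0, 3:
  q  : -49  -1  -43
  Δ  : 48  -42
  Δ^2: -90
The second differences are constant, confirming degree 2.
Interpolating (Newton forward form) and evaluating at t = -1 gives q(-1) = -7.

-7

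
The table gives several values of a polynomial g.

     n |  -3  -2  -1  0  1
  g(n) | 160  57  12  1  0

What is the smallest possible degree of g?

Forward differences of the values at n = -3, -2, -1, 0, 1:
  g  : 160  57  12  1  0
  Δ  : -103  -45  -11  -1
  Δ^2: 58  34  10
  Δ^3: -24  -24
  Δ^4: 0
The third differences are constant (-24) and nonzero, while all higher differences vanish, so the minimal degree is 3.

3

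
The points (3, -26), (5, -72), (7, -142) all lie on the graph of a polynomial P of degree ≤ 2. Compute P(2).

Forward differences of the values at x = 3, 5, 7:
  P  : -26  -72  -142
  Δ  : -46  -70
  Δ^2: -24
The second differences are constant, confirming degree 2.
Interpolating (Newton forward form) and evaluating at x = 2 gives P(2) = -12.

-12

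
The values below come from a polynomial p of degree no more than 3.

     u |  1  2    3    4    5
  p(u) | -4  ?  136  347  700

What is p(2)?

31

On equispaced nodes a degree-3 polynomial has vanishing fourth forward difference, so
  p(1) - 4·p(2) + 6·p(3) - 4·p(4) + p(5) = 0.
Substituting the known values and solving for p(2):
  -4·p(2) = -124
  p(2) = 31.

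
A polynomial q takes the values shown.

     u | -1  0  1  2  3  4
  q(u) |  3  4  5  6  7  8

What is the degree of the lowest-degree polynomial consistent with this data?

Forward differences of the values at u = -1, 0, 1, 2, 3, 4:
  q  : 3  4  5  6  7  8
  Δ  : 1  1  1  1  1
  Δ^2: 0  0  0  0
  Δ^3: 0  0  0
  Δ^4: 0  0
  Δ^5: 0
The first differences are constant (1) and nonzero, while all higher differences vanish, so the minimal degree is 1.

1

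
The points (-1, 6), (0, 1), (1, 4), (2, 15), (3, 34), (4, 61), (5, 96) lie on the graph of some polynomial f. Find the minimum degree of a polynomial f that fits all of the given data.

2

Forward differences of the values at n = -1, 0, 1, 2, 3, 4, 5:
  f  : 6  1  4  15  34  61  96
  Δ  : -5  3  11  19  27  35
  Δ^2: 8  8  8  8  8
  Δ^3: 0  0  0  0
  Δ^4: 0  0  0
  Δ^5: 0  0
  Δ^6: 0
The second differences are constant (8) and nonzero, while all higher differences vanish, so the minimal degree is 2.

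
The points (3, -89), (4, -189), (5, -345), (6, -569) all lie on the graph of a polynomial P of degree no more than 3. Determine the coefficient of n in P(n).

2

Write P(n) = an^3 + bn^2 + cn + d. Substituting each data point gives a linear system:
  27a + 9b + 3c + d = -89
  64a + 16b + 4c + d = -189
  125a + 25b + 5c + d = -345
  216a + 36b + 6c + d = -569
Solving the system yields a = -2, b = -4, c = 2, d = -5.
So P(n) = -2n^3 - 4n^2 + 2n - 5.
The coefficient of n is 2.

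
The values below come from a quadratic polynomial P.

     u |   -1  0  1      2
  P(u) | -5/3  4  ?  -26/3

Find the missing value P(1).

5/3

On equispaced nodes a degree-2 polynomial has vanishing third forward difference, so
  - P(-1) + 3·P(0) - 3·P(1) + P(2) = 0.
Substituting the known values and solving for P(1):
  -3·P(1) = -5
  P(1) = 5/3.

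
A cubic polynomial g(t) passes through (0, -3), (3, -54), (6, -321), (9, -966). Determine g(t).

g(t) = -t^3 - 3t^2 + t - 3

Using the Lagrange interpolation formula with nodes 0, 3, 6, 9:
  L_0(t) = (t - 3)(t - 6)(t - 9) / -162
  L_1(t) = t(t - 6)(t - 9) / 54
  L_2(t) = t(t - 3)(t - 9) / -54
  L_3(t) = t(t - 3)(t - 6) / 162
Then g(t) = -3·L_0(t) - 54·L_1(t) - 321·L_2(t) - 966·L_3(t).
Expanding and collecting terms gives g(t) = -t³ - 3t² + t - 3.
Check: g(0) = -3. ✓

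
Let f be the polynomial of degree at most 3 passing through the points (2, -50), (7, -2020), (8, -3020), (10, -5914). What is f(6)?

-1270

Using the Lagrange interpolation formula with nodes 2, 7, 8, 10:
  L_0(u) = (u - 7)(u - 8)(u - 10) / -240
  L_1(u) = (u - 2)(u - 8)(u - 10) / 15
  L_2(u) = (u - 2)(u - 7)(u - 10) / -12
  L_3(u) = (u - 2)(u - 7)(u - 8) / 48
Then f(u) = -50·L_0(u) - 2020·L_1(u) - 3020·L_2(u) - 5914·L_3(u).
Expanding and collecting terms gives f(u) = -6u^3 + u^2 - u - 4.
Evaluating at u = 6: f(6) = -1270.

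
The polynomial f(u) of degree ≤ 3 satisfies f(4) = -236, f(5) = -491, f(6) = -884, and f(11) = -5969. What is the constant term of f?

Write f(u) = au^3 + bu^2 + cu + d. Substituting each data point gives a linear system:
  64a + 16b + 4c + d = -236
  125a + 25b + 5c + d = -491
  216a + 36b + 6c + d = -884
  1331a + 121b + 11c + d = -5969
Solving the system yields a = -5, b = 6, c = -4, d = 4.
So f(u) = -5u^3 + 6u^2 - 4u + 4.
The constant term is 4.

4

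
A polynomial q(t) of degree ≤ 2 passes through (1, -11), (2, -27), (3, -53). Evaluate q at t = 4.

Forward differences of the values at t = 1, 2, 3:
  q  : -11  -27  -53
  Δ  : -16  -26
  Δ^2: -10
The second differences are constant, confirming degree 2.
Interpolating (Newton forward form) and evaluating at t = 4 gives q(4) = -89.

-89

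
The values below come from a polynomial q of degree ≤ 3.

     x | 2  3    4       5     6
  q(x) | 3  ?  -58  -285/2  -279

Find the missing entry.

-27/2

On equispaced nodes a degree-3 polynomial has vanishing fourth forward difference, so
  q(2) - 4·q(3) + 6·q(4) - 4·q(5) + q(6) = 0.
Substituting the known values and solving for q(3):
  -4·q(3) = 54
  q(3) = -27/2.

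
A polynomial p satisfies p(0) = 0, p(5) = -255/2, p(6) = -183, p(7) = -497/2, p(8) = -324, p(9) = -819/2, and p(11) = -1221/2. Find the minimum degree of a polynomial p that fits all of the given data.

Divided differences on the nodes 0, 5, 6, 7, 8, 9, 11:
  order 0: 0  -255/2  -183  -497/2  -324  -819/2  -1221/2
  order 1: -51/2  -111/2  -131/2  -151/2  -171/2  -201/2
  order 2: -5  -5  -5  -5  -5
  order 3: 0  0  0  0
  order 4: 0  0  0
  order 5: 0  0
  order 6: 0
The order-2 divided differences are all -5 (nonzero) and every higher order vanishes, so the data lies on a polynomial of degree exactly 2.

2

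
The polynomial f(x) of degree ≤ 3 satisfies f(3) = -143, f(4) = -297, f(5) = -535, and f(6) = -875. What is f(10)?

Write f(x) = ax^3 + bx^2 + cx + d. Substituting each data point gives a linear system:
  27a + 9b + 3c + d = -143
  64a + 16b + 4c + d = -297
  125a + 25b + 5c + d = -535
  216a + 36b + 6c + d = -875
Solving the system yields a = -3, b = -6, c = -1, d = -5.
So f(x) = -3x³ - 6x² - x - 5.
Then f(10) = -3615.

-3615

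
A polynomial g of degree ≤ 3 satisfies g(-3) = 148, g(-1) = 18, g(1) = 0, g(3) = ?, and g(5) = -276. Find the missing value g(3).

-50

The 4 known points determine the degree-3 polynomial uniquely.
Write g(t) = at^3 + bt^2 + ct + d. Substituting each data point gives a linear system:
  -27a + 9b - 3c + d = 148
  -a + b - c + d = 18
  a + b + c + d = 0
  125a + 25b + 5c + d = -276
Solving the system yields a = -3, b = 5, c = -6, d = 4.
So g(t) = -3t³ + 5t² - 6t + 4.
Then g(3) = -50.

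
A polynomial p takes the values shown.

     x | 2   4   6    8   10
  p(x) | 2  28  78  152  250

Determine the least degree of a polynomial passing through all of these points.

2

Forward differences of the values at x = 2, 4, 6, 8, 10:
  p  : 2  28  78  152  250
  Δ  : 26  50  74  98
  Δ^2: 24  24  24
  Δ^3: 0  0
  Δ^4: 0
The second differences are constant (24) and nonzero, while all higher differences vanish, so the minimal degree is 2.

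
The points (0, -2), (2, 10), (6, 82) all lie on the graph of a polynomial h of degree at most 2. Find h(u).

h(u) = 2u^2 + 2u - 2

Write h(u) = au^2 + bu + c. Substituting each data point gives a linear system:
  c = -2
  4a + 2b + c = 10
  36a + 6b + c = 82
Solving the system yields a = 2, b = 2, c = -2.
So h(u) = 2u^2 + 2u - 2.
Check: h(6) = 82. ✓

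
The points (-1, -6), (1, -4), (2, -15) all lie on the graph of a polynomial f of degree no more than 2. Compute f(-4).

Using the Lagrange interpolation formula with nodes -1, 1, 2:
  L_0(t) = (t - 1)(t - 2) / 6
  L_1(t) = (t + 1)(t - 2) / -2
  L_2(t) = (t + 1)(t - 1) / 3
Then f(t) = -6·L_0(t) - 4·L_1(t) - 15·L_2(t).
Expanding and collecting terms gives f(t) = -4t^2 + t - 1.
Evaluating at t = -4: f(-4) = -69.

-69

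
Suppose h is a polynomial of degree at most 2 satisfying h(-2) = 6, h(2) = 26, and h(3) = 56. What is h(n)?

Write h(n) = an^2 + bn + c. Substituting each data point gives a linear system:
  4a - 2b + c = 6
  4a + 2b + c = 26
  9a + 3b + c = 56
Solving the system yields a = 5, b = 5, c = -4.
So h(n) = 5n² + 5n - 4.
Check: h(3) = 56. ✓

h(n) = 5n^2 + 5n - 4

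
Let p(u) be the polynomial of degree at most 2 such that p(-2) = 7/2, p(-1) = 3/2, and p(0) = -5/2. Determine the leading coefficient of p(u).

Write p(u) = au^2 + bu + c. Substituting each data point gives a linear system:
  4a - 2b + c = 7/2
  a - b + c = 3/2
  c = -5/2
Solving the system yields a = -1, b = -5, c = -5/2.
So p(u) = -u^2 - 5u - 5/2.
The leading coefficient is -1.

-1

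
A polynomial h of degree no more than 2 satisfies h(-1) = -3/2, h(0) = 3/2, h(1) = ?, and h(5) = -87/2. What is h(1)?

The 3 known points determine the degree-2 polynomial uniquely.
Write h(u) = au^2 + bu + c. Substituting each data point gives a linear system:
  a - b + c = -3/2
  c = 3/2
  25a + 5b + c = -87/2
Solving the system yields a = -2, b = 1, c = 3/2.
So h(u) = -2u^2 + u + 3/2.
Then h(1) = 1/2.

1/2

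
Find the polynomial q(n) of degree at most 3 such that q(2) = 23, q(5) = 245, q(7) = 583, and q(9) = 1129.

q(n) = n^3 + 5n^2 - 5

Write q(n) = an^3 + bn^2 + cn + d. Substituting each data point gives a linear system:
  8a + 4b + 2c + d = 23
  125a + 25b + 5c + d = 245
  343a + 49b + 7c + d = 583
  729a + 81b + 9c + d = 1129
Solving the system yields a = 1, b = 5, c = 0, d = -5.
So q(n) = n³ + 5n² - 5.
Check: q(5) = 245. ✓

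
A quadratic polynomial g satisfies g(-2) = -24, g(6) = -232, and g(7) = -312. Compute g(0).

-4

Using the Lagrange interpolation formula with nodes -2, 6, 7:
  L_0(s) = (s - 6)(s - 7) / 72
  L_1(s) = (s + 2)(s - 7) / -8
  L_2(s) = (s + 2)(s - 6) / 9
Then g(s) = -24·L_0(s) - 232·L_1(s) - 312·L_2(s).
Expanding and collecting terms gives g(s) = -6s^2 - 2s - 4.
Evaluating at s = 0: g(0) = -4.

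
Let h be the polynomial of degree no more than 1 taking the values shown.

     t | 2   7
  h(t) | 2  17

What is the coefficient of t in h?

Write h(t) = at + b. Substituting each data point gives a linear system:
  2a + b = 2
  7a + b = 17
Solving the system yields a = 3, b = -4.
So h(t) = 3t - 4.
The leading coefficient is 3.

3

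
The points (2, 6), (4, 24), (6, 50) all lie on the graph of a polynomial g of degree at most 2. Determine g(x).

Write g(x) = ax^2 + bx + c. Substituting each data point gives a linear system:
  4a + 2b + c = 6
  16a + 4b + c = 24
  36a + 6b + c = 50
Solving the system yields a = 1, b = 3, c = -4.
So g(x) = x^2 + 3x - 4.
Check: g(2) = 6. ✓

g(x) = x^2 + 3x - 4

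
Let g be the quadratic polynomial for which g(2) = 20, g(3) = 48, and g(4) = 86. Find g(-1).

Using the Lagrange interpolation formula with nodes 2, 3, 4:
  L_0(x) = (x - 3)(x - 4) / 2
  L_1(x) = (x - 2)(x - 4) / -1
  L_2(x) = (x - 2)(x - 3) / 2
Then g(x) = 20·L_0(x) + 48·L_1(x) + 86·L_2(x).
Expanding and collecting terms gives g(x) = 5x² + 3x - 6.
Evaluating at x = -1: g(-1) = -4.

-4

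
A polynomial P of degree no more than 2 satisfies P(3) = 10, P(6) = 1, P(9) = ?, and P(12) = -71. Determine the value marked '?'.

-26

The 3 known points determine the degree-2 polynomial uniquely.
Write P(u) = au^2 + bu + c. Substituting each data point gives a linear system:
  9a + 3b + c = 10
  36a + 6b + c = 1
  144a + 12b + c = -71
Solving the system yields a = -1, b = 6, c = 1.
So P(u) = -u^2 + 6u + 1.
Then P(9) = -26.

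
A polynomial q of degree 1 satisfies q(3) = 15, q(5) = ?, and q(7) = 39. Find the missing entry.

27

The 2 known points determine the degree-1 polynomial uniquely.
Write q(x) = ax + b. Substituting each data point gives a linear system:
  3a + b = 15
  7a + b = 39
Solving the system yields a = 6, b = -3.
So q(x) = 6x - 3.
Then q(5) = 27.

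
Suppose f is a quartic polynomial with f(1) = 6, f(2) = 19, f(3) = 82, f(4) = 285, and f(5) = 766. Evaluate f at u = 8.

Write f(u) = au^4 + bu^3 + cu^2 + du + e. Substituting each data point gives a linear system:
  a + b + c + d + e = 6
  16a + 8b + 4c + 2d + e = 19
  81a + 27b + 9c + 3d + e = 82
  256a + 64b + 16c + 4d + e = 285
  625a + 125b + 25c + 5d + e = 766
Solving the system yields a = 2, b = -5, c = 5, d = 3, e = 1.
So f(u) = 2u^4 - 5u^3 + 5u^2 + 3u + 1.
Then f(8) = 5977.

5977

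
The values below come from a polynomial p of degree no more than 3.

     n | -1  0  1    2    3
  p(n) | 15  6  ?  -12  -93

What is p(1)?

9

The 4 known points determine the degree-3 polynomial uniquely.
Write p(n) = an^3 + bn^2 + cn + d. Substituting each data point gives a linear system:
  -a + b - c + d = 15
  d = 6
  8a + 4b + 2c + d = -12
  27a + 9b + 3c + d = -93
Solving the system yields a = -6, b = 6, c = 3, d = 6.
So p(n) = -6n³ + 6n² + 3n + 6.
Then p(1) = 9.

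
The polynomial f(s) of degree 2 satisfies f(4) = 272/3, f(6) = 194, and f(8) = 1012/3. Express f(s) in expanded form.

Using the Lagrange interpolation formula with nodes 4, 6, 8:
  L_0(s) = (s - 6)(s - 8) / 8
  L_1(s) = (s - 4)(s - 8) / -4
  L_2(s) = (s - 4)(s - 6) / 8
Then f(s) = 272/3·L_0(s) + 194·L_1(s) + 1012/3·L_2(s).
Expanding and collecting terms gives f(s) = 5s² + (5/3)s + 4.
Check: f(4) = 272/3. ✓

f(s) = 5s^2 + (5/3)s + 4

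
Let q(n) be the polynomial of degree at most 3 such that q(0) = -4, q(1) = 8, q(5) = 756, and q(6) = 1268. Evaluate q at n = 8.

2892

Using the Lagrange interpolation formula with nodes 0, 1, 5, 6:
  L_0(n) = (n - 1)(n - 5)(n - 6) / -30
  L_1(n) = n(n - 5)(n - 6) / 20
  L_2(n) = n(n - 1)(n - 6) / -20
  L_3(n) = n(n - 1)(n - 5) / 30
Then q(n) = -4·L_0(n) + 8·L_1(n) + 756·L_2(n) + 1268·L_3(n).
Expanding and collecting terms gives q(n) = 5n³ + 5n² + 2n - 4.
Evaluating at n = 8: q(8) = 2892.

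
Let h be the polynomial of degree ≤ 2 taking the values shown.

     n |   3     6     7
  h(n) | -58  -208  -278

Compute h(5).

Using the Lagrange interpolation formula with nodes 3, 6, 7:
  L_0(n) = (n - 6)(n - 7) / 12
  L_1(n) = (n - 3)(n - 7) / -3
  L_2(n) = (n - 3)(n - 6) / 4
Then h(n) = -58·L_0(n) - 208·L_1(n) - 278·L_2(n).
Expanding and collecting terms gives h(n) = -5n² - 5n + 2.
Evaluating at n = 5: h(5) = -148.

-148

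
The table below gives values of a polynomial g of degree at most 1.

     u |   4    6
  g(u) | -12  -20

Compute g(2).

-4

Write g(u) = au + b. Substituting each data point gives a linear system:
  4a + b = -12
  6a + b = -20
Solving the system yields a = -4, b = 4.
So g(u) = -4u + 4.
Then g(2) = -4.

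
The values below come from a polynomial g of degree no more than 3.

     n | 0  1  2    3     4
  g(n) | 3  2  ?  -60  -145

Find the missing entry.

-15

On equispaced nodes a degree-3 polynomial has vanishing fourth forward difference, so
  g(0) - 4·g(1) + 6·g(2) - 4·g(3) + g(4) = 0.
Substituting the known values and solving for g(2):
  6·g(2) = -90
  g(2) = -15.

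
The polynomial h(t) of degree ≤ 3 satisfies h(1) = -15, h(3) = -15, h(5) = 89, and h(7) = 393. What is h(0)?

Write h(t) = at^3 + bt^2 + ct + d. Substituting each data point gives a linear system:
  a + b + c + d = -15
  27a + 9b + 3c + d = -15
  125a + 25b + 5c + d = 89
  343a + 49b + 7c + d = 393
Solving the system yields a = 2, b = -5, c = -6, d = -6.
So h(t) = 2t^3 - 5t^2 - 6t - 6.
Then h(0) = -6.

-6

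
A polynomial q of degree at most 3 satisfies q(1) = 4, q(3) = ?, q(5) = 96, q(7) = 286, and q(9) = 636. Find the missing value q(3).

On equispaced nodes a degree-3 polynomial has vanishing fourth forward difference, so
  q(1) - 4·q(3) + 6·q(5) - 4·q(7) + q(9) = 0.
Substituting the known values and solving for q(3):
  -4·q(3) = -72
  q(3) = 18.

18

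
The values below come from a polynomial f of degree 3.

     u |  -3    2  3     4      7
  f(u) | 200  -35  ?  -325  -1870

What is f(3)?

The 4 known points determine the degree-3 polynomial uniquely.
Write f(u) = au^3 + bu^2 + cu + d. Substituting each data point gives a linear system:
  -27a + 9b - 3c + d = 200
  8a + 4b + 2c + d = -35
  64a + 16b + 4c + d = -325
  343a + 49b + 7c + d = -1870
Solving the system yields a = -6, b = 4, c = -1, d = -1.
So f(u) = -6u^3 + 4u^2 - u - 1.
Then f(3) = -130.

-130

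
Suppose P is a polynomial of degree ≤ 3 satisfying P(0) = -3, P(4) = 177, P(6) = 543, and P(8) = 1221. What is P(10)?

Write P(s) = as^3 + bs^2 + cs + d. Substituting each data point gives a linear system:
  d = -3
  64a + 16b + 4c + d = 177
  216a + 36b + 6c + d = 543
  512a + 64b + 8c + d = 1221
Solving the system yields a = 2, b = 3, c = 1, d = -3.
So P(s) = 2s³ + 3s² + s - 3.
Then P(10) = 2307.

2307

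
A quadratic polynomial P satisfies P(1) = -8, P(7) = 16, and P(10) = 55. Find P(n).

Write P(n) = an^2 + bn + c. Substituting each data point gives a linear system:
  a + b + c = -8
  49a + 7b + c = 16
  100a + 10b + c = 55
Solving the system yields a = 1, b = -4, c = -5.
So P(n) = n² - 4n - 5.
Check: P(7) = 16. ✓

P(n) = n^2 - 4n - 5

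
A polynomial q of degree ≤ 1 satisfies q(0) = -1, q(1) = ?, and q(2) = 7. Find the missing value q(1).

On equispaced nodes a degree-1 polynomial has vanishing second forward difference, so
  q(0) - 2·q(1) + q(2) = 0.
Substituting the known values and solving for q(1):
  -2·q(1) = -6
  q(1) = 3.

3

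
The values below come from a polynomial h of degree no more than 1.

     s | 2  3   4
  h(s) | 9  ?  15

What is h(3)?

12

The 2 known points determine the degree-1 polynomial uniquely.
Write h(s) = as + b. Substituting each data point gives a linear system:
  2a + b = 9
  4a + b = 15
Solving the system yields a = 3, b = 3.
So h(s) = 3s + 3.
Then h(3) = 12.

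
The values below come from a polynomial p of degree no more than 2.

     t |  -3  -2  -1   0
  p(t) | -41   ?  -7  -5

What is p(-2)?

-19

On equispaced nodes a degree-2 polynomial has vanishing third forward difference, so
  - p(-3) + 3·p(-2) - 3·p(-1) + p(0) = 0.
Substituting the known values and solving for p(-2):
  3·p(-2) = -57
  p(-2) = -19.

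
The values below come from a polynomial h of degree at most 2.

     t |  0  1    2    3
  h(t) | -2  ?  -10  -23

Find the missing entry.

-3

On equispaced nodes a degree-2 polynomial has vanishing third forward difference, so
  - h(0) + 3·h(1) - 3·h(2) + h(3) = 0.
Substituting the known values and solving for h(1):
  3·h(1) = -9
  h(1) = -3.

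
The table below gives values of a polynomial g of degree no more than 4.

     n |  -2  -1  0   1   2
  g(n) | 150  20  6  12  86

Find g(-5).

4356

Using the Lagrange interpolation formula with nodes -2, -1, 0, 1, 2:
  L_0(n) = (n + 1)n(n - 1)(n - 2) / 24
  L_1(n) = (n + 2)n(n - 1)(n - 2) / -6
  L_2(n) = (n + 2)(n + 1)(n - 1)(n - 2) / 4
  L_3(n) = (n + 2)(n + 1)n(n - 2) / -6
  L_4(n) = (n + 2)(n + 1)n(n - 1) / 24
Then g(n) = 150·L_0(n) + 20·L_1(n) + 6·L_2(n) + 12·L_3(n) + 86·L_4(n).
Expanding and collecting terms gives g(n) = 6n⁴ - 4n³ + 4n² + 6.
Evaluating at n = -5: g(-5) = 4356.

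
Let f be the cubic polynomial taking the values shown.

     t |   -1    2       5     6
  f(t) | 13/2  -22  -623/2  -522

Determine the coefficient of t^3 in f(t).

-2

Write f(t) = at^3 + bt^2 + ct + d. Substituting each data point gives a linear system:
  -a + b - c + d = 13/2
  8a + 4b + 2c + d = -22
  125a + 25b + 5c + d = -623/2
  216a + 36b + 6c + d = -522
Solving the system yields a = -2, b = -5/2, c = -1, d = 6.
So f(t) = -2t^3 - (5/2)t^2 - t + 6.
The leading coefficient is -2.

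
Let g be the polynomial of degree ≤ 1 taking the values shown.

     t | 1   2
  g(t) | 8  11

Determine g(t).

Using the Lagrange interpolation formula with nodes 1, 2:
  L_0(t) = (t - 2) / -1
  L_1(t) = (t - 1) / 1
Then g(t) = 8·L_0(t) + 11·L_1(t).
Expanding and collecting terms gives g(t) = 3t + 5.
Check: g(2) = 11. ✓

g(t) = 3t + 5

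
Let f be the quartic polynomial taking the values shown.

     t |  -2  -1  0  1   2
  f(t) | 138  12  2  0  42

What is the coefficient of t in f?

Write f(t) = at^4 + bt^3 + ct^2 + dt + e. Substituting each data point gives a linear system:
  16a - 8b + 4c - 2d + e = 138
  a - b + c - d + e = 12
  e = 2
  a + b + c + d + e = 0
  16a + 8b + 4c + 2d + e = 42
Solving the system yields a = 6, b = -6, c = -2, d = 0, e = 2.
So f(t) = 6t^4 - 6t^3 - 2t^2 + 2.
The coefficient of t is 0.

0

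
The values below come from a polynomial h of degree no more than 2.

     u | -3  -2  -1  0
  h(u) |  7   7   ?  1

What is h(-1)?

On equispaced nodes a degree-2 polynomial has vanishing third forward difference, so
  - h(-3) + 3·h(-2) - 3·h(-1) + h(0) = 0.
Substituting the known values and solving for h(-1):
  -3·h(-1) = -15
  h(-1) = 5.

5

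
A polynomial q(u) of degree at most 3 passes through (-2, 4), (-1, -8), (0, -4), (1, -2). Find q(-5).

316

Using the Lagrange interpolation formula with nodes -2, -1, 0, 1:
  L_0(u) = (u + 1)u(u - 1) / -6
  L_1(u) = (u + 2)u(u - 1) / 2
  L_2(u) = (u + 2)(u + 1)(u - 1) / -2
  L_3(u) = (u + 2)(u + 1)u / 6
Then q(u) = 4·L_0(u) - 8·L_1(u) - 4·L_2(u) - 2·L_3(u).
Expanding and collecting terms gives q(u) = -3u^3 - u^2 + 6u - 4.
Evaluating at u = -5: q(-5) = 316.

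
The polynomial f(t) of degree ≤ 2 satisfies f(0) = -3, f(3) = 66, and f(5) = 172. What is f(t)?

Write f(t) = at^2 + bt + c. Substituting each data point gives a linear system:
  c = -3
  9a + 3b + c = 66
  25a + 5b + c = 172
Solving the system yields a = 6, b = 5, c = -3.
So f(t) = 6t^2 + 5t - 3.
Check: f(5) = 172. ✓

f(t) = 6t^2 + 5t - 3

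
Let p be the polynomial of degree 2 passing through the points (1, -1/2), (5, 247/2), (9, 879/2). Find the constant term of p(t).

-3/2

Write p(t) = at^2 + bt + c. Substituting each data point gives a linear system:
  a + b + c = -1/2
  25a + 5b + c = 247/2
  81a + 9b + c = 879/2
Solving the system yields a = 6, b = -5, c = -3/2.
So p(t) = 6t² - 5t - 3/2.
The constant term is -3/2.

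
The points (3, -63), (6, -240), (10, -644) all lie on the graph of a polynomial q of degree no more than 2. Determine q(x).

Write q(x) = ax^2 + bx + c. Substituting each data point gives a linear system:
  9a + 3b + c = -63
  36a + 6b + c = -240
  100a + 10b + c = -644
Solving the system yields a = -6, b = -5, c = 6.
So q(x) = -6x^2 - 5x + 6.
Check: q(10) = -644. ✓

q(x) = -6x^2 - 5x + 6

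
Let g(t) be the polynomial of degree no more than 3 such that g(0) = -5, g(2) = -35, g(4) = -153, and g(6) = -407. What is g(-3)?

-20

Using the Lagrange interpolation formula with nodes 0, 2, 4, 6:
  L_0(t) = (t - 2)(t - 4)(t - 6) / -48
  L_1(t) = t(t - 4)(t - 6) / 16
  L_2(t) = t(t - 2)(t - 6) / -16
  L_3(t) = t(t - 2)(t - 4) / 48
Then g(t) = -5·L_0(t) - 35·L_1(t) - 153·L_2(t) - 407·L_3(t).
Expanding and collecting terms gives g(t) = -t³ - 5t² - t - 5.
Evaluating at t = -3: g(-3) = -20.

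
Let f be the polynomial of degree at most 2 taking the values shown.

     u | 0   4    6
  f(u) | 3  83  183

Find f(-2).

23

Write f(u) = au^2 + bu + c. Substituting each data point gives a linear system:
  c = 3
  16a + 4b + c = 83
  36a + 6b + c = 183
Solving the system yields a = 5, b = 0, c = 3.
So f(u) = 5u^2 + 3.
Then f(-2) = 23.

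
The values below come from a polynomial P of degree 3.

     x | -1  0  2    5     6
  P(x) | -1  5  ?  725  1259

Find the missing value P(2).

The 4 known points determine the degree-3 polynomial uniquely.
Write P(x) = ax^3 + bx^2 + cx + d. Substituting each data point gives a linear system:
  -a + b - c + d = -1
  d = 5
  125a + 25b + 5c + d = 725
  216a + 36b + 6c + d = 1259
Solving the system yields a = 6, b = -1, c = -1, d = 5.
So P(x) = 6x^3 - x^2 - x + 5.
Then P(2) = 47.

47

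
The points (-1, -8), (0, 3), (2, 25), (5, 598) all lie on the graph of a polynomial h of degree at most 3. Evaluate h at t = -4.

Using the Lagrange interpolation formula with nodes -1, 0, 2, 5:
  L_0(t) = t(t - 2)(t - 5) / -18
  L_1(t) = (t + 1)(t - 2)(t - 5) / 10
  L_2(t) = (t + 1)t(t - 5) / -18
  L_3(t) = (t + 1)t(t - 2) / 90
Then h(t) = -8·L_0(t) + 3·L_1(t) + 25·L_2(t) + 598·L_3(t).
Expanding and collecting terms gives h(t) = 6t^3 - 6t^2 - t + 3.
Evaluating at t = -4: h(-4) = -473.

-473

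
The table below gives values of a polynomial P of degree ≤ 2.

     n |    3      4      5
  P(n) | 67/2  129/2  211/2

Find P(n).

P(n) = 5n^2 - 4n + 1/2

Write P(n) = an^2 + bn + c. Substituting each data point gives a linear system:
  9a + 3b + c = 67/2
  16a + 4b + c = 129/2
  25a + 5b + c = 211/2
Solving the system yields a = 5, b = -4, c = 1/2.
So P(n) = 5n^2 - 4n + 1/2.
Check: P(4) = 129/2. ✓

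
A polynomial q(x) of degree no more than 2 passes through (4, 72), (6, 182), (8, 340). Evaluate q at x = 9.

437

Using the Lagrange interpolation formula with nodes 4, 6, 8:
  L_0(x) = (x - 6)(x - 8) / 8
  L_1(x) = (x - 4)(x - 8) / -4
  L_2(x) = (x - 4)(x - 6) / 8
Then q(x) = 72·L_0(x) + 182·L_1(x) + 340·L_2(x).
Expanding and collecting terms gives q(x) = 6x^2 - 5x - 4.
Evaluating at x = 9: q(9) = 437.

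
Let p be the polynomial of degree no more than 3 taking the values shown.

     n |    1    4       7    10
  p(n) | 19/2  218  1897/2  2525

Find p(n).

p(n) = 2n^3 + 5n^2 + (5/2)n

Using the Lagrange interpolation formula with nodes 1, 4, 7, 10:
  L_0(n) = (n - 4)(n - 7)(n - 10) / -162
  L_1(n) = (n - 1)(n - 7)(n - 10) / 54
  L_2(n) = (n - 1)(n - 4)(n - 10) / -54
  L_3(n) = (n - 1)(n - 4)(n - 7) / 162
Then p(n) = 19/2·L_0(n) + 218·L_1(n) + 1897/2·L_2(n) + 2525·L_3(n).
Expanding and collecting terms gives p(n) = 2n³ + 5n² + (5/2)n.
Check: p(7) = 1897/2. ✓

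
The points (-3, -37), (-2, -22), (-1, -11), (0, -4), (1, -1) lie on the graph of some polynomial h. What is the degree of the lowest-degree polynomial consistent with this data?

Forward differences of the values at u = -3, -2, -1, 0, 1:
  h  : -37  -22  -11  -4  -1
  Δ  : 15  11  7  3
  Δ^2: -4  -4  -4
  Δ^3: 0  0
  Δ^4: 0
The second differences are constant (-4) and nonzero, while all higher differences vanish, so the minimal degree is 2.

2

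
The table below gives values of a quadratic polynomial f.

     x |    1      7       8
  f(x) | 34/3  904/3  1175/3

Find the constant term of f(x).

Write f(x) = ax^2 + bx + c. Substituting each data point gives a linear system:
  a + b + c = 34/3
  49a + 7b + c = 904/3
  64a + 8b + c = 1175/3
Solving the system yields a = 6, b = 1/3, c = 5.
So f(x) = 6x^2 + (1/3)x + 5.
The constant term is 5.

5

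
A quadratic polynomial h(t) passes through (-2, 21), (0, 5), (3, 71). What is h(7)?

327

Write h(t) = at^2 + bt + c. Substituting each data point gives a linear system:
  4a - 2b + c = 21
  c = 5
  9a + 3b + c = 71
Solving the system yields a = 6, b = 4, c = 5.
So h(t) = 6t^2 + 4t + 5.
Then h(7) = 327.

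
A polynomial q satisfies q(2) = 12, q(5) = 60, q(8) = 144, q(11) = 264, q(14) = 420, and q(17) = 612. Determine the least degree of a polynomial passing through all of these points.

2

Forward differences of the values at t = 2, 5, 8, 11, 14, 17:
  q  : 12  60  144  264  420  612
  Δ  : 48  84  120  156  192
  Δ^2: 36  36  36  36
  Δ^3: 0  0  0
  Δ^4: 0  0
  Δ^5: 0
The second differences are constant (36) and nonzero, while all higher differences vanish, so the minimal degree is 2.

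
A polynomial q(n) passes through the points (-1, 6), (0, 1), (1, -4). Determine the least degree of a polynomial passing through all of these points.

Forward differences of the values at n = -1, 0, 1:
  q  : 6  1  -4
  Δ  : -5  -5
  Δ^2: 0
The first differences are constant (-5) and nonzero, while all higher differences vanish, so the minimal degree is 1.

1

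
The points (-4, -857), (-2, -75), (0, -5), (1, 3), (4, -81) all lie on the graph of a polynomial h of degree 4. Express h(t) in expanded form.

Write h(t) = at^4 + bt^3 + ct^2 + dt + e. Substituting each data point gives a linear system:
  256a - 64b + 16c - 4d + e = -857
  16a - 8b + 4c - 2d + e = -75
  e = -5
  a + b + c + d + e = 3
  256a + 64b + 16c + 4d + e = -81
Solving the system yields a = -2, b = 6, c = 3, d = 1, e = -5.
So h(t) = -2t⁴ + 6t³ + 3t² + t - 5.
Check: h(4) = -81. ✓

h(t) = -2t^4 + 6t^3 + 3t^2 + t - 5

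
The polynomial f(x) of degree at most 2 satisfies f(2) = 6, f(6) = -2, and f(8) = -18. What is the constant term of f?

Write f(x) = ax^2 + bx + c. Substituting each data point gives a linear system:
  4a + 2b + c = 6
  36a + 6b + c = -2
  64a + 8b + c = -18
Solving the system yields a = -1, b = 6, c = -2.
So f(x) = -x² + 6x - 2.
The constant term is -2.

-2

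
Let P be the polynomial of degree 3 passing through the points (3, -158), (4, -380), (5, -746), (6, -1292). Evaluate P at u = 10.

-5996

Using the Lagrange interpolation formula with nodes 3, 4, 5, 6:
  L_0(u) = (u - 4)(u - 5)(u - 6) / -6
  L_1(u) = (u - 3)(u - 5)(u - 6) / 2
  L_2(u) = (u - 3)(u - 4)(u - 6) / -2
  L_3(u) = (u - 3)(u - 4)(u - 5) / 6
Then P(u) = -158·L_0(u) - 380·L_1(u) - 746·L_2(u) - 1292·L_3(u).
Expanding and collecting terms gives P(u) = -6u³ + 4.
Evaluating at u = 10: P(10) = -5996.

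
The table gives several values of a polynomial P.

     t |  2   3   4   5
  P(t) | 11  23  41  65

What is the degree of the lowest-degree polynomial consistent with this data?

Forward differences of the values at t = 2, 3, 4, 5:
  P  : 11  23  41  65
  Δ  : 12  18  24
  Δ^2: 6  6
  Δ^3: 0
The second differences are constant (6) and nonzero, while all higher differences vanish, so the minimal degree is 2.

2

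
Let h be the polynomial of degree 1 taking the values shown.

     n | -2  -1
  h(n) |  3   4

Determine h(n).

h(n) = n + 5

Write h(n) = an + b. Substituting each data point gives a linear system:
  -2a + b = 3
  -a + b = 4
Solving the system yields a = 1, b = 5.
So h(n) = n + 5.
Check: h(-2) = 3. ✓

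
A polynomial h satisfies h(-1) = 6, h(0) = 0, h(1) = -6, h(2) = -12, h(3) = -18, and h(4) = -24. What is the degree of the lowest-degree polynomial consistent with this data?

Forward differences of the values at s = -1, 0, 1, 2, 3, 4:
  h  : 6  0  -6  -12  -18  -24
  Δ  : -6  -6  -6  -6  -6
  Δ^2: 0  0  0  0
  Δ^3: 0  0  0
  Δ^4: 0  0
  Δ^5: 0
The first differences are constant (-6) and nonzero, while all higher differences vanish, so the minimal degree is 1.

1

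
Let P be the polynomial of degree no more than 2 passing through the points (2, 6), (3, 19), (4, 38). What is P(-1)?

3

Write P(t) = at^2 + bt + c. Substituting each data point gives a linear system:
  4a + 2b + c = 6
  9a + 3b + c = 19
  16a + 4b + c = 38
Solving the system yields a = 3, b = -2, c = -2.
So P(t) = 3t^2 - 2t - 2.
Then P(-1) = 3.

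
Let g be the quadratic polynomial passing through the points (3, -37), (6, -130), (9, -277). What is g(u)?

g(u) = -3u^2 - 4u + 2

Write g(u) = au^2 + bu + c. Substituting each data point gives a linear system:
  9a + 3b + c = -37
  36a + 6b + c = -130
  81a + 9b + c = -277
Solving the system yields a = -3, b = -4, c = 2.
So g(u) = -3u² - 4u + 2.
Check: g(3) = -37. ✓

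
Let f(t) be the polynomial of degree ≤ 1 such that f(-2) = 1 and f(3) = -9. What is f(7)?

-17

Using the Lagrange interpolation formula with nodes -2, 3:
  L_0(t) = (t - 3) / -5
  L_1(t) = (t + 2) / 5
Then f(t) = 1·L_0(t) - 9·L_1(t).
Expanding and collecting terms gives f(t) = -2t - 3.
Evaluating at t = 7: f(7) = -17.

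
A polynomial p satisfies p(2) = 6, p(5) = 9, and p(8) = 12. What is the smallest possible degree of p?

Divided differences on the nodes 2, 5, 8:
  order 0: 6  9  12
  order 1: 1  1
  order 2: 0
The order-1 divided differences are all 1 (nonzero) and every higher order vanishes, so the data lies on a polynomial of degree exactly 1.

1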